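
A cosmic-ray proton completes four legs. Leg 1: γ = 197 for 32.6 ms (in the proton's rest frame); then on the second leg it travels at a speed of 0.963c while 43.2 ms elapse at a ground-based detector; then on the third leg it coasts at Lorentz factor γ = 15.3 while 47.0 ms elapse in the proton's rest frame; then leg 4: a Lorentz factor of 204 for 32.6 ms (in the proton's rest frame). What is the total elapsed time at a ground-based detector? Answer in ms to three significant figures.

Δt = 1.38×10⁴ ms

Leg 1: γ = 197; Δt_1 = 197.0 × 32.6 = 6422 ms.
Leg 2: 43.2 ms is already measured at a ground-based detector.
Leg 3: γ = 15.3; Δt_3 = 15.30 × 47.0 = 719.1 ms.
Leg 4: γ = 204; Δt_4 = 204.0 × 32.6 = 6650 ms.
Total: 6422 + 43.20 + 719.1 + 6650 ms.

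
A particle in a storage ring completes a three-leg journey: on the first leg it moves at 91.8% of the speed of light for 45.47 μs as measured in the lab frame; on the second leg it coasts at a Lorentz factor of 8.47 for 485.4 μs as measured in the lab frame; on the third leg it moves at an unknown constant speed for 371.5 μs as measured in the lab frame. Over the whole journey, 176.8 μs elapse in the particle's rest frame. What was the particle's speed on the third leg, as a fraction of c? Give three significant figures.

β = 0.962

Leg 1: β = 0.918; γ = 1/√(1 − 0.918²) = 1/√0.1573 = 2.522; τ_1 = 45.47/2.522 = 18.03 μs.
Leg 2: γ = 8.47; τ_2 = 485.4/8.470 = 57.31 μs.
Leg 3: speed unknown; τ_3 = 371.5/γ_3.
Total proper time: 18.03 + 57.31 + τ_3 = 176.8, so τ_3 = 176.8 − 75.34 = 101.5 μs.
γ_3 = 371.5/101.5 = 3.662; β = √(1 − 1/γ²) = √0.9254.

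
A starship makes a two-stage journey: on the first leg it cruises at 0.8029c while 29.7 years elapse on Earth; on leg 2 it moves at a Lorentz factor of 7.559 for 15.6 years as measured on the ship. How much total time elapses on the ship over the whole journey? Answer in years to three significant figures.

τ = 33.3 years

Leg 1: γ = 1/√(1 − 0.8029²) = 1/√0.3554 = 1.678; τ_1 = 29.7/1.678 = 17.70 years.
Leg 2: 15.6 years is already measured on the ship.
Total: 17.70 + 15.60 years.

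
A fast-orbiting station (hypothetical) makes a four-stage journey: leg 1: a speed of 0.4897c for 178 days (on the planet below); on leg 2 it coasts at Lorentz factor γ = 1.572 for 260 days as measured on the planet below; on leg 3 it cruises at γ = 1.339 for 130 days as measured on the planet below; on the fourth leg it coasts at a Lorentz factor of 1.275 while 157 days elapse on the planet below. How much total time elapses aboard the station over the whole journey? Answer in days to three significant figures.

Leg 1: γ = 1/√(1 − 0.4897²) = 1/√0.7602 = 1.147; τ_1 = 178/1.147 = 155.2 days.
Leg 2: γ = 1.572; τ_2 = 260/1.572 = 165.4 days.
Leg 3: γ = 1.339; τ_3 = 130/1.339 = 97.09 days.
Leg 4: γ = 1.275; τ_4 = 157/1.275 = 123.1 days.
Total: 155.2 + 165.4 + 97.09 + 123.1 days.

τ = 541 days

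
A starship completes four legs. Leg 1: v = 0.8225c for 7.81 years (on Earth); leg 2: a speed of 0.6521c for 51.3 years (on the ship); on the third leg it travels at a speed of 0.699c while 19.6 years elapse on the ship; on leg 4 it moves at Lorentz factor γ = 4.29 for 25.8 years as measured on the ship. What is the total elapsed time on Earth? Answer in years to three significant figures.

Leg 1: 7.81 years is already measured on Earth.
Leg 2: γ = 1/√(1 − 0.6521²) = 1/√0.5748 = 1.319; Δt_2 = 1.319 × 51.3 = 67.67 years.
Leg 3: γ = 1/√(1 − 0.699²) = 1/√0.5114 = 1.398; Δt_3 = 1.398 × 19.6 = 27.41 years.
Leg 4: γ = 4.29; Δt_4 = 4.290 × 25.8 = 110.7 years.
Total: 7.810 + 67.67 + 27.41 + 110.7 years.

Δt = 214 years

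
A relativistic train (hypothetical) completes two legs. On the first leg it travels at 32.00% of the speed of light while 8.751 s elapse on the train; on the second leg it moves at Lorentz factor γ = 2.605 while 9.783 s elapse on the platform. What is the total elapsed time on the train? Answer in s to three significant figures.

Leg 1: 8.751 s is already measured on the train.
Leg 2: γ = 2.605; τ_2 = 9.783/2.605 = 3.755 s.
Total: 8.751 + 3.755 s.

τ = 12.5 s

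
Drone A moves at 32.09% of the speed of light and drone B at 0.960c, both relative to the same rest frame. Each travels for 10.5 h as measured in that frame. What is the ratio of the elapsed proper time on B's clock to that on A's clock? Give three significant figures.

A: β = 0.3209; γ = 1/√(1 − 0.3209²) = 1/√0.8970 = 1.056. B: γ = 1/√(1 − 0.960²) = 25/7 ≈ 3.571.
τ_A/τ_B = γ_B/γ_A = 3.571/1.056 = 3.383, so τ_B/τ_A = 0.2956.

τ_B/τ_A = 0.296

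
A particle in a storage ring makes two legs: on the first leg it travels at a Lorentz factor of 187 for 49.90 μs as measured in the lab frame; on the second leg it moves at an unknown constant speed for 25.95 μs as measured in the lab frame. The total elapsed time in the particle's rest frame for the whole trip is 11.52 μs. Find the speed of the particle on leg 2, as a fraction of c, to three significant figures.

Leg 1: γ = 187; τ_1 = 49.90/187.0 = 0.2668 μs.
Leg 2: speed unknown; τ_2 = 25.95/γ_2.
Total proper time: 0.2668 + τ_2 = 11.52, so τ_2 = 11.52 − 0.2668 = 11.25 μs.
γ_2 = 25.95/11.25 = 2.306; β = √(1 − 1/γ²) = √0.8119.

β = 0.901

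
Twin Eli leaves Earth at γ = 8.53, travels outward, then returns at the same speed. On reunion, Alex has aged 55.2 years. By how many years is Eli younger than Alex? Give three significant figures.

γ = 8.53
Eli's elapsed proper time: τ = 55.2/8.530 = 6.471 years.
Age gap = Δt − τ = 55.2 − 6.471 years.

Δt − τ = 48.7 years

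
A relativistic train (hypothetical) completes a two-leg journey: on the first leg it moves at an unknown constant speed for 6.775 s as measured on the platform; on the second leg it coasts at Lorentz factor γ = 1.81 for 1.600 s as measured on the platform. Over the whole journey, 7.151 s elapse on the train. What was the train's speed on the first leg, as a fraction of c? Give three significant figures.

β = 0.380

Leg 1: speed unknown; τ_1 = 6.775/γ_1.
Leg 2: γ = 1.81; τ_2 = 1.600/1.810 = 0.8840 s.
Total proper time: τ_1 + 0.8840 = 7.151, so τ_1 = 7.151 − 0.8840 = 6.267 s.
γ_1 = 6.775/6.267 = 1.081; β = √(1 − 1/γ²) = √0.1443.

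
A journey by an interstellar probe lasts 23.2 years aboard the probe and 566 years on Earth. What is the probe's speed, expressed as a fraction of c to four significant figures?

β = 0.9992

The proper time is measured aboard the probe (both events occur at the probe's location); Δt is measured on Earth. γ = Δt/τ = 566/23.2 = 24.40.
β = √(1 − 1/γ²) = √(1 − 0.001680) = √0.9983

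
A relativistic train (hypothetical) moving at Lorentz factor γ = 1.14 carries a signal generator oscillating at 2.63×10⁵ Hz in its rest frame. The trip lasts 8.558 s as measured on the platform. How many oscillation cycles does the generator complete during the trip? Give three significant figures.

γ = 1.14
The oscillator's own cycle count is N = f × τ where τ is the proper time on the train. τ = Δt/γ = 8.558/1.140 = 7.507 s = 7.507×10⁰ s.
N = 2.63×10⁵ × 7.507×10⁰ = 1.974×10⁶.

N = 1.97×10⁶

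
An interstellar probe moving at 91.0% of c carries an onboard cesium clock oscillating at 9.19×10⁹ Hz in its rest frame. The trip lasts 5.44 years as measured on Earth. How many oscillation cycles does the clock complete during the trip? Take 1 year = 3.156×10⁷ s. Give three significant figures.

N = 6.54×10¹⁷

β = 0.910; γ = 1/√(1 − 0.910²) = 1/√0.1719 = 2.412
The oscillator's own cycle count is N = f × τ where τ is the proper time aboard the probe. τ = Δt/γ = 5.44/2.412 = 2.255 years = 7.118×10⁷ s.
N = 9.19×10⁹ × 7.118×10⁷ = 6.542×10¹⁷.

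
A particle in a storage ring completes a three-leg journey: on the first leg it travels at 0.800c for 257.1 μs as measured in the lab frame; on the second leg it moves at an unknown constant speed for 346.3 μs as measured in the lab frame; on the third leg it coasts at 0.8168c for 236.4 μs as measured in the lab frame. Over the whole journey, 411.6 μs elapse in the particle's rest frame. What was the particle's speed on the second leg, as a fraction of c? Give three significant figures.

Leg 1: γ = 1/√(1 − 0.800²) = 5/3 ≈ 1.667; τ_1 = 257.1/1.667 = 154.3 μs.
Leg 2: speed unknown; τ_2 = 346.3/γ_2.
Leg 3: γ = 1/√(1 − 0.8168²) = 1/√0.3328 = 1.733; τ_3 = 236.4/1.733 = 136.4 μs.
Total proper time: 154.3 + τ_2 + 136.4 = 411.6, so τ_2 = 411.6 − 290.6 = 121.0 μs.
γ_2 = 346.3/121.0 = 2.863; β = √(1 − 1/γ²) = √0.8780.

β = 0.937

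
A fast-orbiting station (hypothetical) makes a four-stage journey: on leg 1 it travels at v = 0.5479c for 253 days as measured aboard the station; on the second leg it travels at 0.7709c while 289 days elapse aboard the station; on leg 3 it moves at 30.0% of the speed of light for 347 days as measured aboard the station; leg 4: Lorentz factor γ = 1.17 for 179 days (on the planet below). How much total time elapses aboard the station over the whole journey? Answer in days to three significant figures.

τ = 1040 days

Leg 1: 253 days is already measured aboard the station.
Leg 2: 289 days is already measured aboard the station.
Leg 3: 347 days is already measured aboard the station.
Leg 4: γ = 1.17; τ_4 = 179/1.170 = 153.0 days.
Total: 253.0 + 289.0 + 347.0 + 153.0 days.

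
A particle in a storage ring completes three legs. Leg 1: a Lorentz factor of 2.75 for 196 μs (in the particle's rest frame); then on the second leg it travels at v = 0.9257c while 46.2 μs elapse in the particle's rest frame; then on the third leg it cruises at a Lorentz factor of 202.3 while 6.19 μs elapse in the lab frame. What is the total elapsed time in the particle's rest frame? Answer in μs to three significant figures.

Leg 1: 196 μs is already measured in the particle's rest frame.
Leg 2: 46.2 μs is already measured in the particle's rest frame.
Leg 3: γ = 202.3; τ_3 = 6.19/202.3 = 0.03060 μs.
Total: 196.0 + 46.20 + 0.03060 μs.

τ = 242 μs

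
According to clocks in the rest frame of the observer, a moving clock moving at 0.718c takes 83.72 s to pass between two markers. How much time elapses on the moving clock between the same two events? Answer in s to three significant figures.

τ = 58.3 s

γ = 1/√(1 − 0.718²) = 1/√0.4845 = 1.437
The interval measured in the rest frame of the observer is the dilated one; the clock on the moving clock measures the proper time τ = Δt/γ = 83.72/1.437 s.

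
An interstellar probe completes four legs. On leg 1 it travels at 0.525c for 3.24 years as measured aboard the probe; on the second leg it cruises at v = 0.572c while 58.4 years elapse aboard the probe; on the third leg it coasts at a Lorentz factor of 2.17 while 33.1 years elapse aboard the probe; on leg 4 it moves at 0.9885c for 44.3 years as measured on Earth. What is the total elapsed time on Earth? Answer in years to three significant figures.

Leg 1: γ = 1/√(1 − 0.525²) = 1/√0.7244 = 1.175; Δt_1 = 1.175 × 3.24 = 3.807 years.
Leg 2: γ = 1/√(1 − 0.572²) = 1/√0.6728 = 1.219; Δt_2 = 1.219 × 58.4 = 71.20 years.
Leg 3: γ = 2.17; Δt_3 = 2.170 × 33.1 = 71.83 years.
Leg 4: 44.3 years is already measured on Earth.
Total: 3.807 + 71.20 + 71.83 + 44.30 years.

Δt = 191 years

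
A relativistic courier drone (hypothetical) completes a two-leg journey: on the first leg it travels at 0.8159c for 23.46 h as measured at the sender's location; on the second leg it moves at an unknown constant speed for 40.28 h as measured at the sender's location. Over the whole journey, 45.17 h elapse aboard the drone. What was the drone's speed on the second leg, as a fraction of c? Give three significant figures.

Leg 1: γ = 1/√(1 − 0.8159²) = 1/√0.3343 = 1.730; τ_1 = 23.46/1.730 = 13.56 h.
Leg 2: speed unknown; τ_2 = 40.28/γ_2.
Total proper time: 13.56 + τ_2 = 45.17, so τ_2 = 45.17 − 13.56 = 31.61 h.
γ_2 = 40.28/31.61 = 1.274; β = √(1 − 1/γ²) = √0.3843.

β = 0.620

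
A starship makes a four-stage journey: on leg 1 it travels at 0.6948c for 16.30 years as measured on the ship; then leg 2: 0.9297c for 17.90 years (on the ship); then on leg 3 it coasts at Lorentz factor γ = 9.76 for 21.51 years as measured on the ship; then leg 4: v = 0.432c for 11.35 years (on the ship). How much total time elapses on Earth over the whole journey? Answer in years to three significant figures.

Leg 1: γ = 1/√(1 − 0.6948²) = 1/√0.5173 = 1.390; Δt_1 = 1.390 × 16.30 = 22.66 years.
Leg 2: γ = 1/√(1 − 0.9297²) = 1/√0.1357 = 2.715; Δt_2 = 2.715 × 17.90 = 48.60 years.
Leg 3: γ = 9.76; Δt_3 = 9.760 × 21.51 = 209.9 years.
Leg 4: γ = 1/√(1 − 0.432²) = 1/√0.8134 = 1.109; Δt_4 = 1.109 × 11.35 = 12.58 years.
Total: 22.66 + 48.60 + 209.9 + 12.58 years.

Δt = 294 years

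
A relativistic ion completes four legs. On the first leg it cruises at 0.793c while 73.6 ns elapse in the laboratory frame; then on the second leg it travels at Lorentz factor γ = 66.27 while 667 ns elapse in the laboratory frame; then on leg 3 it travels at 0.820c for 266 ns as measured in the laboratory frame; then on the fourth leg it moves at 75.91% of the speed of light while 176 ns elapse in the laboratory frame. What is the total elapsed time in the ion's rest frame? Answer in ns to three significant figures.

τ = 322 ns

Leg 1: γ = 1/√(1 − 0.793²) = 1/√0.3712 = 1.641; τ_1 = 73.6/1.641 = 44.84 ns.
Leg 2: γ = 66.27; τ_2 = 667/66.27 = 10.06 ns.
Leg 3: γ = 1/√(1 − 0.820²) = 1/√0.3276 = 1.747; τ_3 = 266/1.747 = 152.2 ns.
Leg 4: β = 0.7591; γ = 1/√(1 − 0.7591²) = 1/√0.4238 = 1.536; τ_4 = 176/1.536 = 114.6 ns.
Total: 44.84 + 10.06 + 152.2 + 114.6 ns.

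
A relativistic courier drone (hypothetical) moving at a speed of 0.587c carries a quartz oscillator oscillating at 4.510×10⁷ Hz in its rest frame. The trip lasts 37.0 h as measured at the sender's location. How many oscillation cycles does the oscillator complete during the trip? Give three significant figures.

N = 4.86×10¹²

γ = 1/√(1 − 0.587²) = 1/√0.6554 = 1.235
The oscillator's own cycle count is N = f × τ where τ is the proper time aboard the drone. τ = Δt/γ = 37.0/1.235 = 29.95 h = 1.078×10⁵ s.
N = 4.510×10⁷ × 1.078×10⁵ = 4.863×10¹².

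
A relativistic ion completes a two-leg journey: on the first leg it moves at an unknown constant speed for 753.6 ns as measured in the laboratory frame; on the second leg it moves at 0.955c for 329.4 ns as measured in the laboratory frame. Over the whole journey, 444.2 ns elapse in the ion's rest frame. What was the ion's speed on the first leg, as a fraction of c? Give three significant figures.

β = 0.888

Leg 1: speed unknown; τ_1 = 753.6/γ_1.
Leg 2: γ = 1/√(1 − 0.955²) = 1/√0.08798 = 3.371; τ_2 = 329.4/3.371 = 97.70 ns.
Total proper time: τ_1 + 97.70 = 444.2, so τ_1 = 444.2 − 97.70 = 346.5 ns.
γ_1 = 753.6/346.5 = 2.175; β = √(1 − 1/γ²) = √0.7886.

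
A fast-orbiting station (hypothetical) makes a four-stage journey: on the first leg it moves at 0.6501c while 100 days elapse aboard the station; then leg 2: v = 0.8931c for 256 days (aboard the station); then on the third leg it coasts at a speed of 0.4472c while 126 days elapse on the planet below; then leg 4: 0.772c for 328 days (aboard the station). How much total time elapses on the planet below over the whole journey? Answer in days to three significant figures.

Δt = 1340 days

Leg 1: γ = 1/√(1 − 0.6501²) = 1/√0.5774 = 1.316; Δt_1 = 1.316 × 100 = 131.6 days.
Leg 2: γ = 1/√(1 − 0.8931²) = 1/√0.2024 = 2.223; Δt_2 = 2.223 × 256 = 569.1 days.
Leg 3: 126 days is already measured on the planet below.
Leg 4: γ = 1/√(1 − 0.772²) = 1/√0.4040 = 1.573; Δt_4 = 1.573 × 328 = 516.0 days.
Total: 131.6 + 569.1 + 126.0 + 516.0 days.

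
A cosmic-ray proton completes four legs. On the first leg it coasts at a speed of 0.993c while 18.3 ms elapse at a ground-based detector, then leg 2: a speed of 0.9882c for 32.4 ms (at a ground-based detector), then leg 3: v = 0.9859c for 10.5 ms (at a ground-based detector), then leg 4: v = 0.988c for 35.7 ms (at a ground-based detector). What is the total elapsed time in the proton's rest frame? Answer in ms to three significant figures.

Leg 1: γ = 1/√(1 − 0.993²) = 1/√0.01395 = 8.466; τ_1 = 18.3/8.466 = 2.161 ms.
Leg 2: γ = 1/√(1 − 0.9882²) = 1/√0.02346 = 6.529; τ_2 = 32.4/6.529 = 4.963 ms.
Leg 3: γ = 1/√(1 − 0.9859²) = 1/√0.02800 = 5.976; τ_3 = 10.5/5.976 = 1.757 ms.
Leg 4: γ = 1/√(1 − 0.988²) = 1/√0.02386 = 6.474; τ_4 = 35.7/6.474 = 5.514 ms.
Total: 2.161 + 4.963 + 1.757 + 5.514 ms.

τ = 14.4 ms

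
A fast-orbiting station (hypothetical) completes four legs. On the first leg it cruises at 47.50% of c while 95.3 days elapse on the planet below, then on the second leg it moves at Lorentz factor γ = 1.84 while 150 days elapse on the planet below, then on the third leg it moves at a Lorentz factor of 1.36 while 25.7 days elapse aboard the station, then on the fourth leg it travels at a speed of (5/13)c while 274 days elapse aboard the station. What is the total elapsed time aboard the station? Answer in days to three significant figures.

Leg 1: β = 0.4750; γ = 1/√(1 − 0.4750²) = 1/√0.7744 = 1.136; τ_1 = 95.3/1.136 = 83.86 days.
Leg 2: γ = 1.84; τ_2 = 150/1.840 = 81.52 days.
Leg 3: 25.7 days is already measured aboard the station.
Leg 4: 274 days is already measured aboard the station.
Total: 83.86 + 81.52 + 25.70 + 274.0 days.

τ = 465 days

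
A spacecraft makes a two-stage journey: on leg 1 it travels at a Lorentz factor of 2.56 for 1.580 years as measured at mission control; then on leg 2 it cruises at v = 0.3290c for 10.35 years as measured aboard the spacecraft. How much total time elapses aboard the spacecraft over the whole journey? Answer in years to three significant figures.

τ = 11.0 years

Leg 1: γ = 2.56; τ_1 = 1.580/2.560 = 0.6172 years.
Leg 2: 10.35 years is already measured aboard the spacecraft.
Total: 0.6172 + 10.35 years.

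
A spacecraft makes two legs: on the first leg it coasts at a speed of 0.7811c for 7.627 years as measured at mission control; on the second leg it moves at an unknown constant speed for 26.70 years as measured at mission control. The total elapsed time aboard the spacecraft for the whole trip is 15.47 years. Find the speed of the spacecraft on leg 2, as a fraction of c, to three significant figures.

Leg 1: γ = 1/√(1 − 0.7811²) = 1/√0.3899 = 1.602; τ_1 = 7.627/1.602 = 4.762 years.
Leg 2: speed unknown; τ_2 = 26.70/γ_2.
Total proper time: 4.762 + τ_2 = 15.47, so τ_2 = 15.47 − 4.762 = 10.71 years.
γ_2 = 26.70/10.71 = 2.494; β = √(1 − 1/γ²) = √0.8392.

β = 0.916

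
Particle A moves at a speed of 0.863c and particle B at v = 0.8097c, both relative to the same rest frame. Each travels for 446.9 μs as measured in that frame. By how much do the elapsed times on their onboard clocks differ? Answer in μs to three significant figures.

A: γ = 1/√(1 − 0.863²) = 1/√0.2552 = 1.979; τ_A = 446.9/1.979 = 225.8 μs.
B: γ = 1/√(1 − 0.8097²) = 1/√0.3444 = 1.704; τ_B = 446.9/1.704 = 262.3 μs.

|τ_A − τ_B| = 36.5 μs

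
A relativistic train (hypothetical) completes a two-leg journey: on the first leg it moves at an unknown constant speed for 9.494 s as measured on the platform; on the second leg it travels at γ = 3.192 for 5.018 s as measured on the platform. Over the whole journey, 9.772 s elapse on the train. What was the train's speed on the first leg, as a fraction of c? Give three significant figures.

Leg 1: speed unknown; τ_1 = 9.494/γ_1.
Leg 2: γ = 3.192; τ_2 = 5.018/3.192 = 1.572 s.
Total proper time: τ_1 + 1.572 = 9.772, so τ_1 = 9.772 − 1.572 = 8.200 s.
γ_1 = 9.494/8.200 = 1.158; β = √(1 − 1/γ²) = √0.2540.

β = 0.504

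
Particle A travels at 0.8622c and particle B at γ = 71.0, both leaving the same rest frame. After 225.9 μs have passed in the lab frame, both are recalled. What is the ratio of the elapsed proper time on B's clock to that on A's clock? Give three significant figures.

τ_B/τ_A = 0.0278

A: γ = 1/√(1 − 0.8622²) = 1/√0.2566 = 1.974. B: γ = 71.0.
τ_A/τ_B = γ_B/γ_A = 71.00/1.974 = 35.97, so τ_B/τ_A = 0.02780.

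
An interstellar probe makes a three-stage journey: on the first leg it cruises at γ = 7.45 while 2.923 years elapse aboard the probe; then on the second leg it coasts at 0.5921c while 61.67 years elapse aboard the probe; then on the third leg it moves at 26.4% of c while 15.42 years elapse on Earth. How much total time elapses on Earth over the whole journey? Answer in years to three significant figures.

Δt = 114 years

Leg 1: γ = 7.45; Δt_1 = 7.450 × 2.923 = 21.78 years.
Leg 2: γ = 1/√(1 − 0.5921²) = 1/√0.6494 = 1.241; Δt_2 = 1.241 × 61.67 = 76.53 years.
Leg 3: 15.42 years is already measured on Earth.
Total: 21.78 + 76.53 + 15.42 years.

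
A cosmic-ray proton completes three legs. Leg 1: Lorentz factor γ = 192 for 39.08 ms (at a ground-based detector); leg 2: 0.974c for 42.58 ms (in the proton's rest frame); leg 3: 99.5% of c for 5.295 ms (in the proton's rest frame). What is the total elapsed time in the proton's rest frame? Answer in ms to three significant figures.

Leg 1: γ = 192; τ_1 = 39.08/192.0 = 0.2035 ms.
Leg 2: 42.58 ms is already measured in the proton's rest frame.
Leg 3: 5.295 ms is already measured in the proton's rest frame.
Total: 0.2035 + 42.58 + 5.295 ms.

τ = 48.1 ms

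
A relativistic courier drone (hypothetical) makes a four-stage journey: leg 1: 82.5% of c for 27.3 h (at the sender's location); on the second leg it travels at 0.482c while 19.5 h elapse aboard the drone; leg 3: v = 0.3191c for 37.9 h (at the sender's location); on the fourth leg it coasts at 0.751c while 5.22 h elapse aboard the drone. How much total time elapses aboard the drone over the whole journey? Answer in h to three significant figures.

Leg 1: β = 0.825; γ = 1/√(1 − 0.825²) = 1/√0.3194 = 1.769; τ_1 = 27.3/1.769 = 15.43 h.
Leg 2: 19.5 h is already measured aboard the drone.
Leg 3: γ = 1/√(1 − 0.3191²) = 1/√0.8982 = 1.055; τ_3 = 37.9/1.055 = 35.92 h.
Leg 4: 5.22 h is already measured aboard the drone.
Total: 15.43 + 19.50 + 35.92 + 5.220 h.

τ = 76.1 h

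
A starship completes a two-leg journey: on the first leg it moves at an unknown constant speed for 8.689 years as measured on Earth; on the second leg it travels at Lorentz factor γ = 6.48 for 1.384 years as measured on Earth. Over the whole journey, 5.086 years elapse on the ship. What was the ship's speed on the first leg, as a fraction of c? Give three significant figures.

Leg 1: speed unknown; τ_1 = 8.689/γ_1.
Leg 2: γ = 6.48; τ_2 = 1.384/6.480 = 0.2136 years.
Total proper time: τ_1 + 0.2136 = 5.086, so τ_1 = 5.086 − 0.2136 = 4.872 years.
γ_1 = 8.689/4.872 = 1.783; β = √(1 − 1/γ²) = √0.6856.

β = 0.828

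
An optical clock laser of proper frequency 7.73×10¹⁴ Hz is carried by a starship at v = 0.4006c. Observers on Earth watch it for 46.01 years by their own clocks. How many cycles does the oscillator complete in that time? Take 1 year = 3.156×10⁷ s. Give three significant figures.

γ = 1/√(1 − 0.4006²) = 1/√0.8395 = 1.091
During 46.01 years of lab time, the oscillator's proper time advances by τ = Δt/γ = 46.01/1.091 = 42.16 years = 1.330×10⁹ s.
N = f × τ = 7.73×10¹⁴ × 1.330×10⁹ = 1.028×10²⁴.

N = 1.03×10²⁴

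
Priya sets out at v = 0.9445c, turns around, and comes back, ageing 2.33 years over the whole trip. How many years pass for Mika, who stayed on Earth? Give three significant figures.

Δt = 7.09 years

γ = 1/√(1 − 0.9445²) = 1/√0.1079 = 3.044
Earth-frame duration is the dilated interval: Δt = γτ = 3.044 × 2.33 years.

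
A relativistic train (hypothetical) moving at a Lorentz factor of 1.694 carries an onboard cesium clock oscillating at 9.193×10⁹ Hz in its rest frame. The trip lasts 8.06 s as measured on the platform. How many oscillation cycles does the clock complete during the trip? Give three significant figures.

γ = 1.694
The oscillator's own cycle count is N = f × τ where τ is the proper time on the train. τ = Δt/γ = 8.06/1.694 = 4.758 s = 4.758×10⁰ s.
N = 9.193×10⁹ × 4.758×10⁰ = 4.374×10¹⁰.

N = 4.37×10¹⁰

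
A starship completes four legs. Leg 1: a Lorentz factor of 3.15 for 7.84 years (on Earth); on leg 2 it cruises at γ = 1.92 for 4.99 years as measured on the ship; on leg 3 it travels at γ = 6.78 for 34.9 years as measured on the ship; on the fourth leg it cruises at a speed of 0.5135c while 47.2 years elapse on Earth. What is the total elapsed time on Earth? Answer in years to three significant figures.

Leg 1: 7.84 years is already measured on Earth.
Leg 2: γ = 1.92; Δt_2 = 1.920 × 4.99 = 9.581 years.
Leg 3: γ = 6.78; Δt_3 = 6.780 × 34.9 = 236.6 years.
Leg 4: 47.2 years is already measured on Earth.
Total: 7.840 + 9.581 + 236.6 + 47.20 years.

Δt = 301 years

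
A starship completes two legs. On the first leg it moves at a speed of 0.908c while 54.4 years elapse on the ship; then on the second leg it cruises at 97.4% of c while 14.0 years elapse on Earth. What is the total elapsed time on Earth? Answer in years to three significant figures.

Leg 1: γ = 1/√(1 − 0.908²) = 1/√0.1755 = 2.387; Δt_1 = 2.387 × 54.4 = 129.8 years.
Leg 2: 14.0 years is already measured on Earth.
Total: 129.8 + 14.00 years.

Δt = 144 years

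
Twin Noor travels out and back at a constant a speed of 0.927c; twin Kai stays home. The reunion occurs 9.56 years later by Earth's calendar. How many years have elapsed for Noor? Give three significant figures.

γ = 1/√(1 − 0.927²) = 1/√0.1407 = 2.666
Noor's clock measures proper time along the trip: τ = Δt/γ = 9.56/2.666 years.

τ = 3.59 years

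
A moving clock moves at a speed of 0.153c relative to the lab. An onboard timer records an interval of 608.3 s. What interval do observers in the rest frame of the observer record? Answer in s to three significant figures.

Δt = 616 s

γ = 1/√(1 − 0.153²) = 1/√0.9766 = 1.012
The interval measured on the moving clock is the proper time (both events occur at the same place in that frame); the lab-frame interval is Δt = γτ = 1.012 × 608.3 s.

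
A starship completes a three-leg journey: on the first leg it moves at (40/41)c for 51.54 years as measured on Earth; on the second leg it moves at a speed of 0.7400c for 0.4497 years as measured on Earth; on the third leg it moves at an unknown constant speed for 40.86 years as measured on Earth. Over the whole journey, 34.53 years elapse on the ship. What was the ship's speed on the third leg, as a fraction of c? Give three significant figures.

Leg 1: γ = 1/√(1 − (40/41)²) = 41/9 ≈ 4.556; τ_1 = 51.54/4.556 = 11.31 years.
Leg 2: γ = 1/√(1 − 0.7400²) = 1/√0.4524 = 1.487; τ_2 = 0.4497/1.487 = 0.3025 years.
Leg 3: speed unknown; τ_3 = 40.86/γ_3.
Total proper time: 11.31 + 0.3025 + τ_3 = 34.53, so τ_3 = 34.53 − 11.62 = 22.91 years.
γ_3 = 40.86/22.91 = 1.783; β = √(1 − 1/γ²) = √0.6855.

β = 0.828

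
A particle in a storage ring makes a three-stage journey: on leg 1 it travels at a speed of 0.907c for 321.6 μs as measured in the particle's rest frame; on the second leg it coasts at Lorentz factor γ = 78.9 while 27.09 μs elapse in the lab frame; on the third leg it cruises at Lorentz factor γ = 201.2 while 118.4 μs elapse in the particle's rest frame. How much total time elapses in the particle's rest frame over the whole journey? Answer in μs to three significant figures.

Leg 1: 321.6 μs is already measured in the particle's rest frame.
Leg 2: γ = 78.9; τ_2 = 27.09/78.90 = 0.3433 μs.
Leg 3: 118.4 μs is already measured in the particle's rest frame.
Total: 321.6 + 0.3433 + 118.4 μs.

τ = 440 μs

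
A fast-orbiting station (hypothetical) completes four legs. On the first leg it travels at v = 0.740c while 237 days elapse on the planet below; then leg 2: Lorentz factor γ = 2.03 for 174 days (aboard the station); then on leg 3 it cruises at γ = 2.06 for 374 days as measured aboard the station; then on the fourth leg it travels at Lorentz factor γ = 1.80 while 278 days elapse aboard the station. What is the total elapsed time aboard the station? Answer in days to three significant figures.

τ = 985 days

Leg 1: γ = 1/√(1 − 0.740²) = 1/√0.4524 = 1.487; τ_1 = 237/1.487 = 159.4 days.
Leg 2: 174 days is already measured aboard the station.
Leg 3: 374 days is already measured aboard the station.
Leg 4: 278 days is already measured aboard the station.
Total: 159.4 + 174.0 + 374.0 + 278.0 days.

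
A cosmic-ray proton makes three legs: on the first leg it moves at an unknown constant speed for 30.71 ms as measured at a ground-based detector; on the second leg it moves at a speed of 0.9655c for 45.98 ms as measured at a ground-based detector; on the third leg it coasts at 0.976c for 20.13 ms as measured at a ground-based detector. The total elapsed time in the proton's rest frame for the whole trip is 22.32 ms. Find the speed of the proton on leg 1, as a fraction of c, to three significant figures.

Leg 1: speed unknown; τ_1 = 30.71/γ_1.
Leg 2: γ = 1/√(1 − 0.9655²) = 1/√0.06781 = 3.840; τ_2 = 45.98/3.840 = 11.97 ms.
Leg 3: γ = 1/√(1 − 0.976²) = 1/√0.04742 = 4.592; τ_3 = 20.13/4.592 = 4.384 ms.
Total proper time: τ_1 + 11.97 + 4.384 = 22.32, so τ_1 = 22.32 − 16.36 = 5.963 ms.
γ_1 = 30.71/5.963 = 5.150; β = √(1 − 1/γ²) = √0.9623.

β = 0.981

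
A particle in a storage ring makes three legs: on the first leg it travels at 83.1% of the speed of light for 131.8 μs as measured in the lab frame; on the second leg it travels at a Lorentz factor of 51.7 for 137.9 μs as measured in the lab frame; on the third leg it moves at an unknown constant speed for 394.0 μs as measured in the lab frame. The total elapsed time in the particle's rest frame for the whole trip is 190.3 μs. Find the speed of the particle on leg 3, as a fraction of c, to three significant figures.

β = 0.957

Leg 1: β = 0.831; γ = 1/√(1 − 0.831²) = 1/√0.3094 = 1.798; τ_1 = 131.8/1.798 = 73.32 μs.
Leg 2: γ = 51.7; τ_2 = 137.9/51.70 = 2.667 μs.
Leg 3: speed unknown; τ_3 = 394.0/γ_3.
Total proper time: 73.32 + 2.667 + τ_3 = 190.3, so τ_3 = 190.3 − 75.98 = 114.3 μs.
γ_3 = 394.0/114.3 = 3.447; β = √(1 − 1/γ²) = √0.9158.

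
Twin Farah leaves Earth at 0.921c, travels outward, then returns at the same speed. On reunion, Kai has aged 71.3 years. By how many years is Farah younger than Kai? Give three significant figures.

γ = 1/√(1 − 0.921²) = 1/√0.1518 = 2.567
Farah's elapsed proper time: τ = 71.3/2.567 = 27.78 years.
Age gap = Δt − τ = 71.3 − 27.78 years.

Δt − τ = 43.5 years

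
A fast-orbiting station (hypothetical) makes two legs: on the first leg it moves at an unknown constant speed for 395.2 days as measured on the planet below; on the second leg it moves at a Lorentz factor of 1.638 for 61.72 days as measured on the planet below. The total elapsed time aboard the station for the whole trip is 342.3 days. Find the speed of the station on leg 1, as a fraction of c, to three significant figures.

Leg 1: speed unknown; τ_1 = 395.2/γ_1.
Leg 2: γ = 1.638; τ_2 = 61.72/1.638 = 37.68 days.
Total proper time: τ_1 + 37.68 = 342.3, so τ_1 = 342.3 − 37.68 = 304.6 days.
γ_1 = 395.2/304.6 = 1.297; β = √(1 − 1/γ²) = √0.4059.

β = 0.637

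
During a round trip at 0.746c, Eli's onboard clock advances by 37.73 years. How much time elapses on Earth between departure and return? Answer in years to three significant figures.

Δt = 56.7 years

γ = 1/√(1 − 0.746²) = 1/√0.4435 = 1.502
Earth-frame duration is the dilated interval: Δt = γτ = 1.502 × 37.73 years.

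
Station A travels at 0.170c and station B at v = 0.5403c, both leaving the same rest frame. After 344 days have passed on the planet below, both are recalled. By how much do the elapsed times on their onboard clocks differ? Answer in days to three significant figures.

|τ_A − τ_B| = 49.5 days

A: γ = 1/√(1 − 0.170²) = 1/√0.9711 = 1.015; τ_A = 344/1.015 = 339.0 days.
B: γ = 1/√(1 − 0.5403²) = 1/√0.7081 = 1.188; τ_B = 344/1.188 = 289.5 days.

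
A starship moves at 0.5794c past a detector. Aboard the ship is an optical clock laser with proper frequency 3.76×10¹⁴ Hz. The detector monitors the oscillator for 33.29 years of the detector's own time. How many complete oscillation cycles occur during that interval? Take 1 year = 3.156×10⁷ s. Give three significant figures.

γ = 1/√(1 − 0.5794²) = 1/√0.6643 = 1.227
During 33.29 years of lab time, the oscillator's proper time advances by τ = Δt/γ = 33.29/1.227 = 27.13 years = 8.563×10⁸ s.
N = f × τ = 3.76×10¹⁴ × 8.563×10⁸ = 3.220×10²³.

N = 3.22×10²³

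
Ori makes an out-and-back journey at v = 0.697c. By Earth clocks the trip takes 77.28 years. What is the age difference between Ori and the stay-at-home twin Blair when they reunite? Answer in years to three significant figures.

Δt − τ = 21.9 years

γ = 1/√(1 − 0.697²) = 1/√0.5142 = 1.395
Ori's elapsed proper time: τ = 77.28/1.395 = 55.42 years.
Age gap = Δt − τ = 77.28 − 55.42 years.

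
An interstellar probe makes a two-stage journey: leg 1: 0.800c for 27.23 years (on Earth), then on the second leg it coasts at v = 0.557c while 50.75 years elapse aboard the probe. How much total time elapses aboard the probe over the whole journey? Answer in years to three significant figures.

τ = 67.1 years

Leg 1: γ = 1/√(1 − 0.800²) = 5/3 ≈ 1.667; τ_1 = 27.23/1.667 = 16.34 years.
Leg 2: 50.75 years is already measured aboard the probe.
Total: 16.34 + 50.75 years.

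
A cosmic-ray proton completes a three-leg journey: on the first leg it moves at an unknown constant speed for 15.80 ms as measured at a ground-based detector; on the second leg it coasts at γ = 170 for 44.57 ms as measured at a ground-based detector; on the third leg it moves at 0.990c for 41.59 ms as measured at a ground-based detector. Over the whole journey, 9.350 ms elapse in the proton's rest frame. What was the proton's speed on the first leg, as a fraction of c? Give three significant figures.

β = 0.979

Leg 1: speed unknown; τ_1 = 15.80/γ_1.
Leg 2: γ = 170; τ_2 = 44.57/170.0 = 0.2622 ms.
Leg 3: γ = 1/√(1 − 0.990²) = 1/√0.01990 = 7.089; τ_3 = 41.59/7.089 = 5.867 ms.
Total proper time: τ_1 + 0.2622 + 5.867 = 9.350, so τ_1 = 9.350 − 6.129 = 3.221 ms.
γ_1 = 15.80/3.221 = 4.906; β = √(1 − 1/γ²) = √0.9584.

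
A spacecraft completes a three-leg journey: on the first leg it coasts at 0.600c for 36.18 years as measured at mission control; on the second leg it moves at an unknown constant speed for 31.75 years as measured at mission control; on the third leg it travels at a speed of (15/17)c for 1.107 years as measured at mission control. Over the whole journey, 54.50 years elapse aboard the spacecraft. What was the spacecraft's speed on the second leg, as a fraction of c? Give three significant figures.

β = 0.615

Leg 1: γ = 1/√(1 − 0.600²) = 5/4 = 1.250; τ_1 = 36.18/1.250 = 28.94 years.
Leg 2: speed unknown; τ_2 = 31.75/γ_2.
Leg 3: γ = 1/√(1 − (15/17)²) = 17/8 = 2.125; τ_3 = 1.107/2.125 = 0.5209 years.
Total proper time: 28.94 + τ_2 + 0.5209 = 54.50, so τ_2 = 54.50 − 29.46 = 25.04 years.
γ_2 = 31.75/25.04 = 1.268; β = √(1 − 1/γ²) = √0.3783.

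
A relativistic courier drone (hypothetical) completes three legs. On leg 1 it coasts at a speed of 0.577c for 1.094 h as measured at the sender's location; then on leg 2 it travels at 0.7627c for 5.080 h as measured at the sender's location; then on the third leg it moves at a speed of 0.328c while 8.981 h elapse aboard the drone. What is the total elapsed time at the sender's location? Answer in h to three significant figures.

Leg 1: 1.094 h is already measured at the sender's location.
Leg 2: 5.080 h is already measured at the sender's location.
Leg 3: γ = 1/√(1 − 0.328²) = 1/√0.8924 = 1.059; Δt_3 = 1.059 × 8.981 = 9.507 h.
Total: 1.094 + 5.080 + 9.507 h.

Δt = 15.7 h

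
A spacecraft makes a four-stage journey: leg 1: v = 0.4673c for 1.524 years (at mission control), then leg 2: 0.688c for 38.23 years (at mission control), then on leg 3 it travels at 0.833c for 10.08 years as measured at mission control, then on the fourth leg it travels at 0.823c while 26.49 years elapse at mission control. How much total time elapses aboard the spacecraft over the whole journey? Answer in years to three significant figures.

τ = 49.7 years

Leg 1: γ = 1/√(1 − 0.4673²) = 1/√0.7816 = 1.131; τ_1 = 1.524/1.131 = 1.347 years.
Leg 2: γ = 1/√(1 − 0.688²) = 1/√0.5267 = 1.378; τ_2 = 38.23/1.378 = 27.74 years.
Leg 3: γ = 1/√(1 − 0.833²) = 1/√0.3061 = 1.807; τ_3 = 10.08/1.807 = 5.577 years.
Leg 4: γ = 1/√(1 − 0.823²) = 1/√0.3227 = 1.760; τ_4 = 26.49/1.760 = 15.05 years.
Total: 1.347 + 27.74 + 5.577 + 15.05 years.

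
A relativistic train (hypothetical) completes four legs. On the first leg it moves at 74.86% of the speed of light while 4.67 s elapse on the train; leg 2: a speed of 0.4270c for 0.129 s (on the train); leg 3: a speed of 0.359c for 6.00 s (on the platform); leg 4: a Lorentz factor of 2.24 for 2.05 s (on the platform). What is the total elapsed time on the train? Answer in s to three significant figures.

Leg 1: 4.67 s is already measured on the train.
Leg 2: 0.129 s is already measured on the train.
Leg 3: γ = 1/√(1 − 0.359²) = 1/√0.8711 = 1.071; τ_3 = 6.00/1.071 = 5.600 s.
Leg 4: γ = 2.24; τ_4 = 2.05/2.240 = 0.9152 s.
Total: 4.670 + 0.1290 + 5.600 + 0.9152 s.

τ = 11.3 s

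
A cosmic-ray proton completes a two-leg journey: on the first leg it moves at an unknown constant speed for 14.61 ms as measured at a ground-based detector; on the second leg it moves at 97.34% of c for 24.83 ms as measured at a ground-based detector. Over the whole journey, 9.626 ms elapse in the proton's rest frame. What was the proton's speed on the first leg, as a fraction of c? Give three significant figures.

β = 0.963

Leg 1: speed unknown; τ_1 = 14.61/γ_1.
Leg 2: β = 0.9734; γ = 1/√(1 − 0.9734²) = 1/√0.05249 = 4.365; τ_2 = 24.83/4.365 = 5.689 ms.
Total proper time: τ_1 + 5.689 = 9.626, so τ_1 = 9.626 − 5.689 = 3.937 ms.
γ_1 = 14.61/3.937 = 3.711; β = √(1 − 1/γ²) = √0.9274.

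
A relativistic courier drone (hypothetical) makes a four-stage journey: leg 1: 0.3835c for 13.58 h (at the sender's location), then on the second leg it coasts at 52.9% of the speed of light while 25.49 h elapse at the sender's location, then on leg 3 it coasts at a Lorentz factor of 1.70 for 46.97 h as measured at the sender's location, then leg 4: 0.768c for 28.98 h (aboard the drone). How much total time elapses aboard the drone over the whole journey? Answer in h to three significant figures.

Leg 1: γ = 1/√(1 − 0.3835²) = 1/√0.8529 = 1.083; τ_1 = 13.58/1.083 = 12.54 h.
Leg 2: β = 0.529; γ = 1/√(1 − 0.529²) = 1/√0.7202 = 1.178; τ_2 = 25.49/1.178 = 21.63 h.
Leg 3: γ = 1.70; τ_3 = 46.97/1.700 = 27.63 h.
Leg 4: 28.98 h is already measured aboard the drone.
Total: 12.54 + 21.63 + 27.63 + 28.98 h.

τ = 90.8 h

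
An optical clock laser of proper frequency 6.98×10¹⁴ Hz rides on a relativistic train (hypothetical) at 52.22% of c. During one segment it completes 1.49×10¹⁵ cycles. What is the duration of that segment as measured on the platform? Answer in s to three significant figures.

β = 0.5222; γ = 1/√(1 − 0.5222²) = 1/√0.7273 = 1.173
Proper time for N cycles: τ = N/f = 1.49×10¹⁵/(6.98×10¹⁴) = 2.135×10⁰ s = 2.135 s.
Lab-frame duration Δt = γτ = 1.173 × 2.135 = 2.503 s.

Δt = 2.50 s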